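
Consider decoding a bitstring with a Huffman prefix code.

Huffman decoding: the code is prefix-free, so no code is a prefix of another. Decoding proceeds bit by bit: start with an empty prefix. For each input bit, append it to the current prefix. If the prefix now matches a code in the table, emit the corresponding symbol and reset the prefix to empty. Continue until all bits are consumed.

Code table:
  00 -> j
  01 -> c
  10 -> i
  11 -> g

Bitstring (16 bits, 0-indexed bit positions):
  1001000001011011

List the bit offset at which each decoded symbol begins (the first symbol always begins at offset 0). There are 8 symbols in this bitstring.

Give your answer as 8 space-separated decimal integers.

Bit 0: prefix='1' (no match yet)
Bit 1: prefix='10' -> emit 'i', reset
Bit 2: prefix='0' (no match yet)
Bit 3: prefix='01' -> emit 'c', reset
Bit 4: prefix='0' (no match yet)
Bit 5: prefix='00' -> emit 'j', reset
Bit 6: prefix='0' (no match yet)
Bit 7: prefix='00' -> emit 'j', reset
Bit 8: prefix='0' (no match yet)
Bit 9: prefix='01' -> emit 'c', reset
Bit 10: prefix='0' (no match yet)
Bit 11: prefix='01' -> emit 'c', reset
Bit 12: prefix='1' (no match yet)
Bit 13: prefix='10' -> emit 'i', reset
Bit 14: prefix='1' (no match yet)
Bit 15: prefix='11' -> emit 'g', reset

Answer: 0 2 4 6 8 10 12 14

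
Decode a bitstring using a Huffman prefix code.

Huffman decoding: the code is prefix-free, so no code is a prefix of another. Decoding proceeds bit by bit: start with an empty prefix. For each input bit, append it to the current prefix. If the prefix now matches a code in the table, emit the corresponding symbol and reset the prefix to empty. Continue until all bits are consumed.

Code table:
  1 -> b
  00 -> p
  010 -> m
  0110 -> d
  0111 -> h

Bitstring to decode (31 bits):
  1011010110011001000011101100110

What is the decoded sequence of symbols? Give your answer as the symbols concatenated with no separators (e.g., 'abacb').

Answer: bdbddmphdd

Derivation:
Bit 0: prefix='1' -> emit 'b', reset
Bit 1: prefix='0' (no match yet)
Bit 2: prefix='01' (no match yet)
Bit 3: prefix='011' (no match yet)
Bit 4: prefix='0110' -> emit 'd', reset
Bit 5: prefix='1' -> emit 'b', reset
Bit 6: prefix='0' (no match yet)
Bit 7: prefix='01' (no match yet)
Bit 8: prefix='011' (no match yet)
Bit 9: prefix='0110' -> emit 'd', reset
Bit 10: prefix='0' (no match yet)
Bit 11: prefix='01' (no match yet)
Bit 12: prefix='011' (no match yet)
Bit 13: prefix='0110' -> emit 'd', reset
Bit 14: prefix='0' (no match yet)
Bit 15: prefix='01' (no match yet)
Bit 16: prefix='010' -> emit 'm', reset
Bit 17: prefix='0' (no match yet)
Bit 18: prefix='00' -> emit 'p', reset
Bit 19: prefix='0' (no match yet)
Bit 20: prefix='01' (no match yet)
Bit 21: prefix='011' (no match yet)
Bit 22: prefix='0111' -> emit 'h', reset
Bit 23: prefix='0' (no match yet)
Bit 24: prefix='01' (no match yet)
Bit 25: prefix='011' (no match yet)
Bit 26: prefix='0110' -> emit 'd', reset
Bit 27: prefix='0' (no match yet)
Bit 28: prefix='01' (no match yet)
Bit 29: prefix='011' (no match yet)
Bit 30: prefix='0110' -> emit 'd', reset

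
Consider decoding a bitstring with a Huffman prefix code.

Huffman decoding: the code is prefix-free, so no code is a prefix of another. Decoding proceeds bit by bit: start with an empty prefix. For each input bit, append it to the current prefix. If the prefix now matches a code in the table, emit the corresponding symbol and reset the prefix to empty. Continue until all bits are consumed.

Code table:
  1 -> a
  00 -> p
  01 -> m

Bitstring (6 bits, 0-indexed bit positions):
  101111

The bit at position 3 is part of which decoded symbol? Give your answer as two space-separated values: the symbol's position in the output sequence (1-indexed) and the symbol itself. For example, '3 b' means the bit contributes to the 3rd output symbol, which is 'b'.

Bit 0: prefix='1' -> emit 'a', reset
Bit 1: prefix='0' (no match yet)
Bit 2: prefix='01' -> emit 'm', reset
Bit 3: prefix='1' -> emit 'a', reset
Bit 4: prefix='1' -> emit 'a', reset
Bit 5: prefix='1' -> emit 'a', reset

Answer: 3 a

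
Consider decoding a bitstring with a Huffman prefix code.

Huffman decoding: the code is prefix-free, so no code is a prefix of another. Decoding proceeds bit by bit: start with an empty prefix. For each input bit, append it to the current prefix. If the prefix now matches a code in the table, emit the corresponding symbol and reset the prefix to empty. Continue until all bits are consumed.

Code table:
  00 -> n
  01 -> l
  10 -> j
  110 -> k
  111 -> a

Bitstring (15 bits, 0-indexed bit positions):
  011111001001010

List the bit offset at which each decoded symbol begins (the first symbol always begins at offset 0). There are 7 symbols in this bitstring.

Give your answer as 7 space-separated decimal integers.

Answer: 0 2 5 7 9 11 13

Derivation:
Bit 0: prefix='0' (no match yet)
Bit 1: prefix='01' -> emit 'l', reset
Bit 2: prefix='1' (no match yet)
Bit 3: prefix='11' (no match yet)
Bit 4: prefix='111' -> emit 'a', reset
Bit 5: prefix='1' (no match yet)
Bit 6: prefix='10' -> emit 'j', reset
Bit 7: prefix='0' (no match yet)
Bit 8: prefix='01' -> emit 'l', reset
Bit 9: prefix='0' (no match yet)
Bit 10: prefix='00' -> emit 'n', reset
Bit 11: prefix='1' (no match yet)
Bit 12: prefix='10' -> emit 'j', reset
Bit 13: prefix='1' (no match yet)
Bit 14: prefix='10' -> emit 'j', reset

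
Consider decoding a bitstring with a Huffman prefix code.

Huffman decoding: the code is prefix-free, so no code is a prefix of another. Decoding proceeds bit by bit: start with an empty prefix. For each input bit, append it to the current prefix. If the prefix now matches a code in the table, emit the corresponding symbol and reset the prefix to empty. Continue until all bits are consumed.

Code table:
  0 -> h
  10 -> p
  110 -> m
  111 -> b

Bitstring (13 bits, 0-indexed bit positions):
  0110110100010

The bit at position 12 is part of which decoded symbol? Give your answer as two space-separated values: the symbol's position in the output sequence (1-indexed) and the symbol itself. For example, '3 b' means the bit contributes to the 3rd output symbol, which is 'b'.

Bit 0: prefix='0' -> emit 'h', reset
Bit 1: prefix='1' (no match yet)
Bit 2: prefix='11' (no match yet)
Bit 3: prefix='110' -> emit 'm', reset
Bit 4: prefix='1' (no match yet)
Bit 5: prefix='11' (no match yet)
Bit 6: prefix='110' -> emit 'm', reset
Bit 7: prefix='1' (no match yet)
Bit 8: prefix='10' -> emit 'p', reset
Bit 9: prefix='0' -> emit 'h', reset
Bit 10: prefix='0' -> emit 'h', reset
Bit 11: prefix='1' (no match yet)
Bit 12: prefix='10' -> emit 'p', reset

Answer: 7 p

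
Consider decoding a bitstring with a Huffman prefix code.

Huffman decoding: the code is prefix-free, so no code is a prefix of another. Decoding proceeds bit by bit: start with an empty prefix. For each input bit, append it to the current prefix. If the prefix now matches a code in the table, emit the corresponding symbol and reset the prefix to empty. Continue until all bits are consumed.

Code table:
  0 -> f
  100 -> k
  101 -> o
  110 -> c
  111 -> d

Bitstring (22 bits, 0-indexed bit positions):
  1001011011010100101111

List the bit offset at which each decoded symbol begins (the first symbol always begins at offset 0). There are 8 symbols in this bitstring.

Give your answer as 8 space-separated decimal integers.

Answer: 0 3 6 9 12 13 16 19

Derivation:
Bit 0: prefix='1' (no match yet)
Bit 1: prefix='10' (no match yet)
Bit 2: prefix='100' -> emit 'k', reset
Bit 3: prefix='1' (no match yet)
Bit 4: prefix='10' (no match yet)
Bit 5: prefix='101' -> emit 'o', reset
Bit 6: prefix='1' (no match yet)
Bit 7: prefix='10' (no match yet)
Bit 8: prefix='101' -> emit 'o', reset
Bit 9: prefix='1' (no match yet)
Bit 10: prefix='10' (no match yet)
Bit 11: prefix='101' -> emit 'o', reset
Bit 12: prefix='0' -> emit 'f', reset
Bit 13: prefix='1' (no match yet)
Bit 14: prefix='10' (no match yet)
Bit 15: prefix='100' -> emit 'k', reset
Bit 16: prefix='1' (no match yet)
Bit 17: prefix='10' (no match yet)
Bit 18: prefix='101' -> emit 'o', reset
Bit 19: prefix='1' (no match yet)
Bit 20: prefix='11' (no match yet)
Bit 21: prefix='111' -> emit 'd', reset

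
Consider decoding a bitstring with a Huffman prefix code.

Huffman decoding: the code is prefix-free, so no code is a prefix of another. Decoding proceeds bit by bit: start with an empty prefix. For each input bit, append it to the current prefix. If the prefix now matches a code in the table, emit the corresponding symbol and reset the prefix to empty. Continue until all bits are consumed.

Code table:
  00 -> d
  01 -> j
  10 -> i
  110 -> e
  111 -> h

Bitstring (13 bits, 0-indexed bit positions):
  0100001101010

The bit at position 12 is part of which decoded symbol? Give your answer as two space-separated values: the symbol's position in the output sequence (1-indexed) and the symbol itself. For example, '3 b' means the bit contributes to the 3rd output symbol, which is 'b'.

Answer: 6 i

Derivation:
Bit 0: prefix='0' (no match yet)
Bit 1: prefix='01' -> emit 'j', reset
Bit 2: prefix='0' (no match yet)
Bit 3: prefix='00' -> emit 'd', reset
Bit 4: prefix='0' (no match yet)
Bit 5: prefix='00' -> emit 'd', reset
Bit 6: prefix='1' (no match yet)
Bit 7: prefix='11' (no match yet)
Bit 8: prefix='110' -> emit 'e', reset
Bit 9: prefix='1' (no match yet)
Bit 10: prefix='10' -> emit 'i', reset
Bit 11: prefix='1' (no match yet)
Bit 12: prefix='10' -> emit 'i', reset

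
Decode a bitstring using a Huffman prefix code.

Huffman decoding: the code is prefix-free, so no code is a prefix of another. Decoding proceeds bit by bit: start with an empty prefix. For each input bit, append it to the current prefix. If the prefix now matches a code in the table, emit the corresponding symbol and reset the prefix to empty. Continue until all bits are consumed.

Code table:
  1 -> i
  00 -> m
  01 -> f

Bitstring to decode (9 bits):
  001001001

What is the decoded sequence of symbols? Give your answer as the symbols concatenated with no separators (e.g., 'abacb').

Answer: mimimi

Derivation:
Bit 0: prefix='0' (no match yet)
Bit 1: prefix='00' -> emit 'm', reset
Bit 2: prefix='1' -> emit 'i', reset
Bit 3: prefix='0' (no match yet)
Bit 4: prefix='00' -> emit 'm', reset
Bit 5: prefix='1' -> emit 'i', reset
Bit 6: prefix='0' (no match yet)
Bit 7: prefix='00' -> emit 'm', reset
Bit 8: prefix='1' -> emit 'i', reset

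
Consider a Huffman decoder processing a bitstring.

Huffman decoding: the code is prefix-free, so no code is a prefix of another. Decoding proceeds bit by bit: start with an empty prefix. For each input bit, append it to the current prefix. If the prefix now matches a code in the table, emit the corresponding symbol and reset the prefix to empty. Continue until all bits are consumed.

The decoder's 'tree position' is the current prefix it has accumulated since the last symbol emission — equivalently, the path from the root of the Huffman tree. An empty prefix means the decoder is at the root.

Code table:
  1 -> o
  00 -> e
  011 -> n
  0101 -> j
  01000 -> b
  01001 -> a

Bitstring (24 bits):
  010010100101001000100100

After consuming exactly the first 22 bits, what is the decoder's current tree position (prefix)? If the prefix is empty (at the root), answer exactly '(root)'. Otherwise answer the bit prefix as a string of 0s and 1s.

Answer: (root)

Derivation:
Bit 0: prefix='0' (no match yet)
Bit 1: prefix='01' (no match yet)
Bit 2: prefix='010' (no match yet)
Bit 3: prefix='0100' (no match yet)
Bit 4: prefix='01001' -> emit 'a', reset
Bit 5: prefix='0' (no match yet)
Bit 6: prefix='01' (no match yet)
Bit 7: prefix='010' (no match yet)
Bit 8: prefix='0100' (no match yet)
Bit 9: prefix='01001' -> emit 'a', reset
Bit 10: prefix='0' (no match yet)
Bit 11: prefix='01' (no match yet)
Bit 12: prefix='010' (no match yet)
Bit 13: prefix='0100' (no match yet)
Bit 14: prefix='01001' -> emit 'a', reset
Bit 15: prefix='0' (no match yet)
Bit 16: prefix='00' -> emit 'e', reset
Bit 17: prefix='0' (no match yet)
Bit 18: prefix='01' (no match yet)
Bit 19: prefix='010' (no match yet)
Bit 20: prefix='0100' (no match yet)
Bit 21: prefix='01001' -> emit 'a', reset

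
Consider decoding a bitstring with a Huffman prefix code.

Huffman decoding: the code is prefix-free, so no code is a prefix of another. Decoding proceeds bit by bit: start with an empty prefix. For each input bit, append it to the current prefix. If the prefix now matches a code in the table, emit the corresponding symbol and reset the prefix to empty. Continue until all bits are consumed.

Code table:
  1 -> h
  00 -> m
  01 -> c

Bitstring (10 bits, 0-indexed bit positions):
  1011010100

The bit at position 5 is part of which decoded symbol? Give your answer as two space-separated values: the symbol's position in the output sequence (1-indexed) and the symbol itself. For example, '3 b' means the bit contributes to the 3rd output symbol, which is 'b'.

Bit 0: prefix='1' -> emit 'h', reset
Bit 1: prefix='0' (no match yet)
Bit 2: prefix='01' -> emit 'c', reset
Bit 3: prefix='1' -> emit 'h', reset
Bit 4: prefix='0' (no match yet)
Bit 5: prefix='01' -> emit 'c', reset
Bit 6: prefix='0' (no match yet)
Bit 7: prefix='01' -> emit 'c', reset
Bit 8: prefix='0' (no match yet)
Bit 9: prefix='00' -> emit 'm', reset

Answer: 4 c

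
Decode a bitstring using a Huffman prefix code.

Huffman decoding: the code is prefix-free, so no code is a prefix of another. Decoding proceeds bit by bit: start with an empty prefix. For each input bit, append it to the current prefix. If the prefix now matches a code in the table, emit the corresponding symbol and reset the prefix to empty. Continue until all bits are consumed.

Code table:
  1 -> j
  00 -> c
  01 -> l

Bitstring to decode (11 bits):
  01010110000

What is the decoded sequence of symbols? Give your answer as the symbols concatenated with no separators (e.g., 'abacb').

Answer: llljcc

Derivation:
Bit 0: prefix='0' (no match yet)
Bit 1: prefix='01' -> emit 'l', reset
Bit 2: prefix='0' (no match yet)
Bit 3: prefix='01' -> emit 'l', reset
Bit 4: prefix='0' (no match yet)
Bit 5: prefix='01' -> emit 'l', reset
Bit 6: prefix='1' -> emit 'j', reset
Bit 7: prefix='0' (no match yet)
Bit 8: prefix='00' -> emit 'c', reset
Bit 9: prefix='0' (no match yet)
Bit 10: prefix='00' -> emit 'c', reset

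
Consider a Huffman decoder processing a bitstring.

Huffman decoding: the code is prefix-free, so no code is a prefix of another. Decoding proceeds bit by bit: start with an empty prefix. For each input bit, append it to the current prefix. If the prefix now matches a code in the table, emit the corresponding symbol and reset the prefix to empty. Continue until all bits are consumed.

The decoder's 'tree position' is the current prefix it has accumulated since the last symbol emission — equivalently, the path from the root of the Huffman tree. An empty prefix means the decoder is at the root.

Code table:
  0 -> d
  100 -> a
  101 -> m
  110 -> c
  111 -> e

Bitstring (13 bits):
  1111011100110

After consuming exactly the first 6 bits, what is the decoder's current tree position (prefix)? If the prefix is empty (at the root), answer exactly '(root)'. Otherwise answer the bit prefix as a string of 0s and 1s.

Bit 0: prefix='1' (no match yet)
Bit 1: prefix='11' (no match yet)
Bit 2: prefix='111' -> emit 'e', reset
Bit 3: prefix='1' (no match yet)
Bit 4: prefix='10' (no match yet)
Bit 5: prefix='101' -> emit 'm', reset

Answer: (root)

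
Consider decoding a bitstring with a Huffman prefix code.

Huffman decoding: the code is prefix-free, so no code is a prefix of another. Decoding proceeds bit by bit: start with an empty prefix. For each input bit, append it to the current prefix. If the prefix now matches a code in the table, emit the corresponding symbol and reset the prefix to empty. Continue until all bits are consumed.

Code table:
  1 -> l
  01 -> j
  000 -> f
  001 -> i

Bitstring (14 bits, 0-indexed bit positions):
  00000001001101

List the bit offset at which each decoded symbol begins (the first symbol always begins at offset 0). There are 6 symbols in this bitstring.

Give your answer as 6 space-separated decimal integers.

Answer: 0 3 6 8 11 12

Derivation:
Bit 0: prefix='0' (no match yet)
Bit 1: prefix='00' (no match yet)
Bit 2: prefix='000' -> emit 'f', reset
Bit 3: prefix='0' (no match yet)
Bit 4: prefix='00' (no match yet)
Bit 5: prefix='000' -> emit 'f', reset
Bit 6: prefix='0' (no match yet)
Bit 7: prefix='01' -> emit 'j', reset
Bit 8: prefix='0' (no match yet)
Bit 9: prefix='00' (no match yet)
Bit 10: prefix='001' -> emit 'i', reset
Bit 11: prefix='1' -> emit 'l', reset
Bit 12: prefix='0' (no match yet)
Bit 13: prefix='01' -> emit 'j', reset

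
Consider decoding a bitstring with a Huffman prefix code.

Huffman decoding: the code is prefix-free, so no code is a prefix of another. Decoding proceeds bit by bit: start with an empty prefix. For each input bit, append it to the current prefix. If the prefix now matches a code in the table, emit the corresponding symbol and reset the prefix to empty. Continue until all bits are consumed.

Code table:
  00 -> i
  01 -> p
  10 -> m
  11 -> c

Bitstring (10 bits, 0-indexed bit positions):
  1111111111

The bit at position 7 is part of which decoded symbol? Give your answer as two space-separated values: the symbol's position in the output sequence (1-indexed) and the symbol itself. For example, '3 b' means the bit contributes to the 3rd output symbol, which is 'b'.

Bit 0: prefix='1' (no match yet)
Bit 1: prefix='11' -> emit 'c', reset
Bit 2: prefix='1' (no match yet)
Bit 3: prefix='11' -> emit 'c', reset
Bit 4: prefix='1' (no match yet)
Bit 5: prefix='11' -> emit 'c', reset
Bit 6: prefix='1' (no match yet)
Bit 7: prefix='11' -> emit 'c', reset
Bit 8: prefix='1' (no match yet)
Bit 9: prefix='11' -> emit 'c', reset

Answer: 4 c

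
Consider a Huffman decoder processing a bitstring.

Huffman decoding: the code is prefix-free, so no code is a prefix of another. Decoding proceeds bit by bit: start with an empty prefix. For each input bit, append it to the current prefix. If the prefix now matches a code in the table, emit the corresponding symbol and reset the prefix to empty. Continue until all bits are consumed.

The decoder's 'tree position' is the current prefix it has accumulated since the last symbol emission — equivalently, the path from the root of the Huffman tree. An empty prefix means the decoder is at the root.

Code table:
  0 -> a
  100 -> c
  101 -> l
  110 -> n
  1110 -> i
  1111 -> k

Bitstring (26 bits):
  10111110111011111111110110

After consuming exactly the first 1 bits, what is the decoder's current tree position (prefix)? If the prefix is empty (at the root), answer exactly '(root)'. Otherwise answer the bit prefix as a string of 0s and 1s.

Answer: 1

Derivation:
Bit 0: prefix='1' (no match yet)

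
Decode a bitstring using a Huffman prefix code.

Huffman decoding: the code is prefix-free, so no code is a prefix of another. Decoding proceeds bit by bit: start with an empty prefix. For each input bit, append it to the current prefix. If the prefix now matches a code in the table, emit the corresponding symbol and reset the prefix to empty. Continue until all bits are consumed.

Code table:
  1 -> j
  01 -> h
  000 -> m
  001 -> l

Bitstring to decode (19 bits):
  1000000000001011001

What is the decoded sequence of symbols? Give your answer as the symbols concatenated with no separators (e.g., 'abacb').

Answer: jmmmlhjl

Derivation:
Bit 0: prefix='1' -> emit 'j', reset
Bit 1: prefix='0' (no match yet)
Bit 2: prefix='00' (no match yet)
Bit 3: prefix='000' -> emit 'm', reset
Bit 4: prefix='0' (no match yet)
Bit 5: prefix='00' (no match yet)
Bit 6: prefix='000' -> emit 'm', reset
Bit 7: prefix='0' (no match yet)
Bit 8: prefix='00' (no match yet)
Bit 9: prefix='000' -> emit 'm', reset
Bit 10: prefix='0' (no match yet)
Bit 11: prefix='00' (no match yet)
Bit 12: prefix='001' -> emit 'l', reset
Bit 13: prefix='0' (no match yet)
Bit 14: prefix='01' -> emit 'h', reset
Bit 15: prefix='1' -> emit 'j', reset
Bit 16: prefix='0' (no match yet)
Bit 17: prefix='00' (no match yet)
Bit 18: prefix='001' -> emit 'l', reset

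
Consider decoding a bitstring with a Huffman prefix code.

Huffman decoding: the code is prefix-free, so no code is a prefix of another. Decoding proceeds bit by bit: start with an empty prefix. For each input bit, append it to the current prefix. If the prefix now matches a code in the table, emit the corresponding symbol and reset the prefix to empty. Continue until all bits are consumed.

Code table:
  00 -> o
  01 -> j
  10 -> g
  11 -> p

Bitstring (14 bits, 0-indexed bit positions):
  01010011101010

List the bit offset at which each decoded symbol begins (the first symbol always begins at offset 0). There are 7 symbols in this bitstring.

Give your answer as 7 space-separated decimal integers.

Answer: 0 2 4 6 8 10 12

Derivation:
Bit 0: prefix='0' (no match yet)
Bit 1: prefix='01' -> emit 'j', reset
Bit 2: prefix='0' (no match yet)
Bit 3: prefix='01' -> emit 'j', reset
Bit 4: prefix='0' (no match yet)
Bit 5: prefix='00' -> emit 'o', reset
Bit 6: prefix='1' (no match yet)
Bit 7: prefix='11' -> emit 'p', reset
Bit 8: prefix='1' (no match yet)
Bit 9: prefix='10' -> emit 'g', reset
Bit 10: prefix='1' (no match yet)
Bit 11: prefix='10' -> emit 'g', reset
Bit 12: prefix='1' (no match yet)
Bit 13: prefix='10' -> emit 'g', reset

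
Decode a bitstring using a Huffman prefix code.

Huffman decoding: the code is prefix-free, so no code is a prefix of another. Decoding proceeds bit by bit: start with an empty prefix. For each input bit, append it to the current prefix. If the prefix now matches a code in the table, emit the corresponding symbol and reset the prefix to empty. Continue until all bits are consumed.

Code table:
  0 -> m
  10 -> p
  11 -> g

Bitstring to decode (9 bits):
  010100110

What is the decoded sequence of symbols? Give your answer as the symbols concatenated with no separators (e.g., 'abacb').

Answer: mppmgm

Derivation:
Bit 0: prefix='0' -> emit 'm', reset
Bit 1: prefix='1' (no match yet)
Bit 2: prefix='10' -> emit 'p', reset
Bit 3: prefix='1' (no match yet)
Bit 4: prefix='10' -> emit 'p', reset
Bit 5: prefix='0' -> emit 'm', reset
Bit 6: prefix='1' (no match yet)
Bit 7: prefix='11' -> emit 'g', reset
Bit 8: prefix='0' -> emit 'm', reset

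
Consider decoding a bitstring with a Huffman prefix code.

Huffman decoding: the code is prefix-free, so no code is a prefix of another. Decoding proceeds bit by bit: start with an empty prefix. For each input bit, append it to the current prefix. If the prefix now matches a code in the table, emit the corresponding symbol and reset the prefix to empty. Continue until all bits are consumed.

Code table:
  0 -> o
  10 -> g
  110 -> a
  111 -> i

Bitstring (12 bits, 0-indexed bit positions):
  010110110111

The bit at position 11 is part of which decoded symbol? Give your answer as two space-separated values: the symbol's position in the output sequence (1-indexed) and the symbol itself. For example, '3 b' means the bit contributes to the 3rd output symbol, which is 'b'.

Answer: 5 i

Derivation:
Bit 0: prefix='0' -> emit 'o', reset
Bit 1: prefix='1' (no match yet)
Bit 2: prefix='10' -> emit 'g', reset
Bit 3: prefix='1' (no match yet)
Bit 4: prefix='11' (no match yet)
Bit 5: prefix='110' -> emit 'a', reset
Bit 6: prefix='1' (no match yet)
Bit 7: prefix='11' (no match yet)
Bit 8: prefix='110' -> emit 'a', reset
Bit 9: prefix='1' (no match yet)
Bit 10: prefix='11' (no match yet)
Bit 11: prefix='111' -> emit 'i', reset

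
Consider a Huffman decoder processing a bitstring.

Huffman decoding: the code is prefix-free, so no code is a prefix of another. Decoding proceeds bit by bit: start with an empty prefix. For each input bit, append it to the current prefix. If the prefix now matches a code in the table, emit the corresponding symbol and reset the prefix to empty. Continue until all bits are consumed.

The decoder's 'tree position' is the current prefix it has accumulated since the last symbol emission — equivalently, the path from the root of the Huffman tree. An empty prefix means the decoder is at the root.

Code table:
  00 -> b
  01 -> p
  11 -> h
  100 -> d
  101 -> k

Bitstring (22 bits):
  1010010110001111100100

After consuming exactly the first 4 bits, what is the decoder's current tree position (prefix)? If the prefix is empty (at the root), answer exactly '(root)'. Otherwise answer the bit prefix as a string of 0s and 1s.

Bit 0: prefix='1' (no match yet)
Bit 1: prefix='10' (no match yet)
Bit 2: prefix='101' -> emit 'k', reset
Bit 3: prefix='0' (no match yet)

Answer: 0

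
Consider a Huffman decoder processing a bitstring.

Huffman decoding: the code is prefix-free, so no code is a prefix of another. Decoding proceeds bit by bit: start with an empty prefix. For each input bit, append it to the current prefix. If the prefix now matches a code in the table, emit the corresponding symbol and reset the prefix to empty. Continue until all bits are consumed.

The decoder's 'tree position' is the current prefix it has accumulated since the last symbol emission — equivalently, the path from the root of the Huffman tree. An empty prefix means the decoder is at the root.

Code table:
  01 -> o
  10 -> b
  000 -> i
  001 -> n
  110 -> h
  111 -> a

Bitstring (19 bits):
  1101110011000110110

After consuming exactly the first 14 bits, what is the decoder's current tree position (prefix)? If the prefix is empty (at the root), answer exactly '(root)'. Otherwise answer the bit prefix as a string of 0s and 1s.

Answer: (root)

Derivation:
Bit 0: prefix='1' (no match yet)
Bit 1: prefix='11' (no match yet)
Bit 2: prefix='110' -> emit 'h', reset
Bit 3: prefix='1' (no match yet)
Bit 4: prefix='11' (no match yet)
Bit 5: prefix='111' -> emit 'a', reset
Bit 6: prefix='0' (no match yet)
Bit 7: prefix='00' (no match yet)
Bit 8: prefix='001' -> emit 'n', reset
Bit 9: prefix='1' (no match yet)
Bit 10: prefix='10' -> emit 'b', reset
Bit 11: prefix='0' (no match yet)
Bit 12: prefix='00' (no match yet)
Bit 13: prefix='001' -> emit 'n', reset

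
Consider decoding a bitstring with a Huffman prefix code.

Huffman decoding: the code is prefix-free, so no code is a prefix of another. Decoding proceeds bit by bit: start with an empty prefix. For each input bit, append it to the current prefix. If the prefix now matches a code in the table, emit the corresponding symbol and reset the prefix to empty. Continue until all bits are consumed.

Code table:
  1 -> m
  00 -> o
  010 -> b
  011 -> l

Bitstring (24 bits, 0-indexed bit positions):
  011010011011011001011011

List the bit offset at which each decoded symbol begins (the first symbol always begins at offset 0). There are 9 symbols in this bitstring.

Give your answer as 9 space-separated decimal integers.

Bit 0: prefix='0' (no match yet)
Bit 1: prefix='01' (no match yet)
Bit 2: prefix='011' -> emit 'l', reset
Bit 3: prefix='0' (no match yet)
Bit 4: prefix='01' (no match yet)
Bit 5: prefix='010' -> emit 'b', reset
Bit 6: prefix='0' (no match yet)
Bit 7: prefix='01' (no match yet)
Bit 8: prefix='011' -> emit 'l', reset
Bit 9: prefix='0' (no match yet)
Bit 10: prefix='01' (no match yet)
Bit 11: prefix='011' -> emit 'l', reset
Bit 12: prefix='0' (no match yet)
Bit 13: prefix='01' (no match yet)
Bit 14: prefix='011' -> emit 'l', reset
Bit 15: prefix='0' (no match yet)
Bit 16: prefix='00' -> emit 'o', reset
Bit 17: prefix='1' -> emit 'm', reset
Bit 18: prefix='0' (no match yet)
Bit 19: prefix='01' (no match yet)
Bit 20: prefix='011' -> emit 'l', reset
Bit 21: prefix='0' (no match yet)
Bit 22: prefix='01' (no match yet)
Bit 23: prefix='011' -> emit 'l', reset

Answer: 0 3 6 9 12 15 17 18 21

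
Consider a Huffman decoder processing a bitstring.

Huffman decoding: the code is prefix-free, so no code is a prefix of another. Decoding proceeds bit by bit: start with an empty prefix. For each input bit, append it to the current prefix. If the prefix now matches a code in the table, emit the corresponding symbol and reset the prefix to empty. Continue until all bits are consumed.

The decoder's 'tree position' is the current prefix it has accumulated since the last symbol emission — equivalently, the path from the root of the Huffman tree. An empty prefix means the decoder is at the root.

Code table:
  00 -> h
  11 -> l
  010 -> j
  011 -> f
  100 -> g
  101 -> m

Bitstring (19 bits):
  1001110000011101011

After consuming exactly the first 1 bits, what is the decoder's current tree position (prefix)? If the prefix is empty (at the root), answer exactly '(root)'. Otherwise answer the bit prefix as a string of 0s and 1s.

Answer: 1

Derivation:
Bit 0: prefix='1' (no match yet)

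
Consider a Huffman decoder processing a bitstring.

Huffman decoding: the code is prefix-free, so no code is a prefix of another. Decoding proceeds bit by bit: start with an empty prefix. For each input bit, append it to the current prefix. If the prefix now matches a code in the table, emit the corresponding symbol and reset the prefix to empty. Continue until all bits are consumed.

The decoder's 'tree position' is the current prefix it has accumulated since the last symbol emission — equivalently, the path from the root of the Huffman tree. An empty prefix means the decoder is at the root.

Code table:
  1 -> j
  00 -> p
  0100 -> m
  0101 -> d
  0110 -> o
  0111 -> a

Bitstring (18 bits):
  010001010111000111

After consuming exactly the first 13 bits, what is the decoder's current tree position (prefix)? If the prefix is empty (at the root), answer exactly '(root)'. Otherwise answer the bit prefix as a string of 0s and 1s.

Answer: 0

Derivation:
Bit 0: prefix='0' (no match yet)
Bit 1: prefix='01' (no match yet)
Bit 2: prefix='010' (no match yet)
Bit 3: prefix='0100' -> emit 'm', reset
Bit 4: prefix='0' (no match yet)
Bit 5: prefix='01' (no match yet)
Bit 6: prefix='010' (no match yet)
Bit 7: prefix='0101' -> emit 'd', reset
Bit 8: prefix='0' (no match yet)
Bit 9: prefix='01' (no match yet)
Bit 10: prefix='011' (no match yet)
Bit 11: prefix='0111' -> emit 'a', reset
Bit 12: prefix='0' (no match yet)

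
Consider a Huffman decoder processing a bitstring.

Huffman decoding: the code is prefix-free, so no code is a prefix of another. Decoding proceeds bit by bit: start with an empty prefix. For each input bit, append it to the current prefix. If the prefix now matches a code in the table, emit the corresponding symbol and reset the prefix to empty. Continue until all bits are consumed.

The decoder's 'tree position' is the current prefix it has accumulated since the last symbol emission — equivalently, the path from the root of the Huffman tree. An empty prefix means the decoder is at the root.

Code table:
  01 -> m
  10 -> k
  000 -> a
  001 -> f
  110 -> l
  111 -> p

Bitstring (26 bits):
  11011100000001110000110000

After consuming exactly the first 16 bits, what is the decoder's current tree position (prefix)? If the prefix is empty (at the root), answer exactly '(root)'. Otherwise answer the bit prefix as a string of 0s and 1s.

Answer: 11

Derivation:
Bit 0: prefix='1' (no match yet)
Bit 1: prefix='11' (no match yet)
Bit 2: prefix='110' -> emit 'l', reset
Bit 3: prefix='1' (no match yet)
Bit 4: prefix='11' (no match yet)
Bit 5: prefix='111' -> emit 'p', reset
Bit 6: prefix='0' (no match yet)
Bit 7: prefix='00' (no match yet)
Bit 8: prefix='000' -> emit 'a', reset
Bit 9: prefix='0' (no match yet)
Bit 10: prefix='00' (no match yet)
Bit 11: prefix='000' -> emit 'a', reset
Bit 12: prefix='0' (no match yet)
Bit 13: prefix='01' -> emit 'm', reset
Bit 14: prefix='1' (no match yet)
Bit 15: prefix='11' (no match yet)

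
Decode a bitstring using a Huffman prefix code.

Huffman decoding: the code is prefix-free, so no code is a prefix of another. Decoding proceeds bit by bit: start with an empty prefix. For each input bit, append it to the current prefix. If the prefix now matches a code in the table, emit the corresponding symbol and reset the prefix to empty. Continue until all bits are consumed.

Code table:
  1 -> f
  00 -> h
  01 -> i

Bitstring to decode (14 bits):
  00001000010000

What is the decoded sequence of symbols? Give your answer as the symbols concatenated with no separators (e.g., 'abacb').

Answer: hhfhhfhh

Derivation:
Bit 0: prefix='0' (no match yet)
Bit 1: prefix='00' -> emit 'h', reset
Bit 2: prefix='0' (no match yet)
Bit 3: prefix='00' -> emit 'h', reset
Bit 4: prefix='1' -> emit 'f', reset
Bit 5: prefix='0' (no match yet)
Bit 6: prefix='00' -> emit 'h', reset
Bit 7: prefix='0' (no match yet)
Bit 8: prefix='00' -> emit 'h', reset
Bit 9: prefix='1' -> emit 'f', reset
Bit 10: prefix='0' (no match yet)
Bit 11: prefix='00' -> emit 'h', reset
Bit 12: prefix='0' (no match yet)
Bit 13: prefix='00' -> emit 'h', reset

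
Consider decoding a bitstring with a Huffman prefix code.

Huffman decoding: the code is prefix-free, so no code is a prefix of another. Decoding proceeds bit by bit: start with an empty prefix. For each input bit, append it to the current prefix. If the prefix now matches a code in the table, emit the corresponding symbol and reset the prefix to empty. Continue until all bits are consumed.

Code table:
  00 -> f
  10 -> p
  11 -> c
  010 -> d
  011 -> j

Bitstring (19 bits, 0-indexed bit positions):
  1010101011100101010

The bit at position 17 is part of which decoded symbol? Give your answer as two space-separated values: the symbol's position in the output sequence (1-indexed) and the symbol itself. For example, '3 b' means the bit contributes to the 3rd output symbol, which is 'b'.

Answer: 9 p

Derivation:
Bit 0: prefix='1' (no match yet)
Bit 1: prefix='10' -> emit 'p', reset
Bit 2: prefix='1' (no match yet)
Bit 3: prefix='10' -> emit 'p', reset
Bit 4: prefix='1' (no match yet)
Bit 5: prefix='10' -> emit 'p', reset
Bit 6: prefix='1' (no match yet)
Bit 7: prefix='10' -> emit 'p', reset
Bit 8: prefix='1' (no match yet)
Bit 9: prefix='11' -> emit 'c', reset
Bit 10: prefix='1' (no match yet)
Bit 11: prefix='10' -> emit 'p', reset
Bit 12: prefix='0' (no match yet)
Bit 13: prefix='01' (no match yet)
Bit 14: prefix='010' -> emit 'd', reset
Bit 15: prefix='1' (no match yet)
Bit 16: prefix='10' -> emit 'p', reset
Bit 17: prefix='1' (no match yet)
Bit 18: prefix='10' -> emit 'p', reset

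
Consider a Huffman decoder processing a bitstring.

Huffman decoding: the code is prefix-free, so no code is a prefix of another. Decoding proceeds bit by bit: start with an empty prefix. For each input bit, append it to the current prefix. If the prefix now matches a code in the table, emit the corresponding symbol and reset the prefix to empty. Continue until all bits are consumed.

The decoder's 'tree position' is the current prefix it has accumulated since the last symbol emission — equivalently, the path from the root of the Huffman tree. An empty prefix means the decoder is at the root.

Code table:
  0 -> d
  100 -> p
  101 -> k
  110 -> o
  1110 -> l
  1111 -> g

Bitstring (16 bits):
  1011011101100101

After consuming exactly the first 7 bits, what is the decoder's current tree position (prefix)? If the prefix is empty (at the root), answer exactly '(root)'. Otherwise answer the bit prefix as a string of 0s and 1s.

Bit 0: prefix='1' (no match yet)
Bit 1: prefix='10' (no match yet)
Bit 2: prefix='101' -> emit 'k', reset
Bit 3: prefix='1' (no match yet)
Bit 4: prefix='10' (no match yet)
Bit 5: prefix='101' -> emit 'k', reset
Bit 6: prefix='1' (no match yet)

Answer: 1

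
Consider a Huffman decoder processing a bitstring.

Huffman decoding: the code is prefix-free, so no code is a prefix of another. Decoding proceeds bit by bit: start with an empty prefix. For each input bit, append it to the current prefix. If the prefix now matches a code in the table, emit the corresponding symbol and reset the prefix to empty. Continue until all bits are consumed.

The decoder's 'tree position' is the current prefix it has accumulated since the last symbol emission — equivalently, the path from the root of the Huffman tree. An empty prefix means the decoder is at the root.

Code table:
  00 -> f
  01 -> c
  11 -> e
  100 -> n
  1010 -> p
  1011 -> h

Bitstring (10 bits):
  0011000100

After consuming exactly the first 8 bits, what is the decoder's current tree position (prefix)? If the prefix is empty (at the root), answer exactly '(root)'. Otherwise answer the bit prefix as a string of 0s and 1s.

Answer: (root)

Derivation:
Bit 0: prefix='0' (no match yet)
Bit 1: prefix='00' -> emit 'f', reset
Bit 2: prefix='1' (no match yet)
Bit 3: prefix='11' -> emit 'e', reset
Bit 4: prefix='0' (no match yet)
Bit 5: prefix='00' -> emit 'f', reset
Bit 6: prefix='0' (no match yet)
Bit 7: prefix='01' -> emit 'c', reset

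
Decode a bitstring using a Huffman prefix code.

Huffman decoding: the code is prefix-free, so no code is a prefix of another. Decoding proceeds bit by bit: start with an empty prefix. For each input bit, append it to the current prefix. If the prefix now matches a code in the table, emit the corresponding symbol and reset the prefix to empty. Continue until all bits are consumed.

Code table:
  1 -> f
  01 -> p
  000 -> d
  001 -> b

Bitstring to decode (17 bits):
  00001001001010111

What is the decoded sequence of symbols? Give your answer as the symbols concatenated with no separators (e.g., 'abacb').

Answer: dpbbppff

Derivation:
Bit 0: prefix='0' (no match yet)
Bit 1: prefix='00' (no match yet)
Bit 2: prefix='000' -> emit 'd', reset
Bit 3: prefix='0' (no match yet)
Bit 4: prefix='01' -> emit 'p', reset
Bit 5: prefix='0' (no match yet)
Bit 6: prefix='00' (no match yet)
Bit 7: prefix='001' -> emit 'b', reset
Bit 8: prefix='0' (no match yet)
Bit 9: prefix='00' (no match yet)
Bit 10: prefix='001' -> emit 'b', reset
Bit 11: prefix='0' (no match yet)
Bit 12: prefix='01' -> emit 'p', reset
Bit 13: prefix='0' (no match yet)
Bit 14: prefix='01' -> emit 'p', reset
Bit 15: prefix='1' -> emit 'f', reset
Bit 16: prefix='1' -> emit 'f', reset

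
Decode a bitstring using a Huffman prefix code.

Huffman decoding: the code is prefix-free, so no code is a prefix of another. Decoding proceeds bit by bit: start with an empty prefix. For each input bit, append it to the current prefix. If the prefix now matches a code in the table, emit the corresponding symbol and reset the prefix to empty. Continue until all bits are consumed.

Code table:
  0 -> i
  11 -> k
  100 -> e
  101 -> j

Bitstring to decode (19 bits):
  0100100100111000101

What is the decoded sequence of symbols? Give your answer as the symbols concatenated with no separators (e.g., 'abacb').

Bit 0: prefix='0' -> emit 'i', reset
Bit 1: prefix='1' (no match yet)
Bit 2: prefix='10' (no match yet)
Bit 3: prefix='100' -> emit 'e', reset
Bit 4: prefix='1' (no match yet)
Bit 5: prefix='10' (no match yet)
Bit 6: prefix='100' -> emit 'e', reset
Bit 7: prefix='1' (no match yet)
Bit 8: prefix='10' (no match yet)
Bit 9: prefix='100' -> emit 'e', reset
Bit 10: prefix='1' (no match yet)
Bit 11: prefix='11' -> emit 'k', reset
Bit 12: prefix='1' (no match yet)
Bit 13: prefix='10' (no match yet)
Bit 14: prefix='100' -> emit 'e', reset
Bit 15: prefix='0' -> emit 'i', reset
Bit 16: prefix='1' (no match yet)
Bit 17: prefix='10' (no match yet)
Bit 18: prefix='101' -> emit 'j', reset

Answer: ieeekeij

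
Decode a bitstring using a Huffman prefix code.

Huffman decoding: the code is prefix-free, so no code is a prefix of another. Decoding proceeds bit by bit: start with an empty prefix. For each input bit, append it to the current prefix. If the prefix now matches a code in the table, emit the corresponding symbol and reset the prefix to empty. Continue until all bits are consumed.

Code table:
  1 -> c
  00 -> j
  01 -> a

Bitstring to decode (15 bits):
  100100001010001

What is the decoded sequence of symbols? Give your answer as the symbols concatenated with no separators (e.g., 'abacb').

Bit 0: prefix='1' -> emit 'c', reset
Bit 1: prefix='0' (no match yet)
Bit 2: prefix='00' -> emit 'j', reset
Bit 3: prefix='1' -> emit 'c', reset
Bit 4: prefix='0' (no match yet)
Bit 5: prefix='00' -> emit 'j', reset
Bit 6: prefix='0' (no match yet)
Bit 7: prefix='00' -> emit 'j', reset
Bit 8: prefix='1' -> emit 'c', reset
Bit 9: prefix='0' (no match yet)
Bit 10: prefix='01' -> emit 'a', reset
Bit 11: prefix='0' (no match yet)
Bit 12: prefix='00' -> emit 'j', reset
Bit 13: prefix='0' (no match yet)
Bit 14: prefix='01' -> emit 'a', reset

Answer: cjcjjcaja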